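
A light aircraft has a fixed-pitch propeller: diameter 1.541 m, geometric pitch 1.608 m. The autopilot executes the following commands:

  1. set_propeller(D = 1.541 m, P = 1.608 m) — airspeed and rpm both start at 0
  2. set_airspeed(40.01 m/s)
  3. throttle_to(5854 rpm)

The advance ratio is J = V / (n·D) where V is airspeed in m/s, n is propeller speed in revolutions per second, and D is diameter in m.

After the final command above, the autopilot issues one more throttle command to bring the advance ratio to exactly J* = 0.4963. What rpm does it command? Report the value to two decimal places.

set_propeller: D = 1.541 m, P = 1.608 m (p = P/D = 1.043478); state ← (V=0, rpm=0)
set_airspeed(40.01): V ← 40.01 m/s
throttle_to(5854): rpm ← 5854
final state: V = 40.01 m/s, rpm = 5854 → n = rpm/60 = 97.566667 rev/s
target J* = 0.4963; solve J* = V/(n·D) for n: n = V/(J*·D) = 40.01/(0.4963 × 1.541) = 52.314447 rev/s
rpm = 60·n = 3138.866810

rpm = 3138.87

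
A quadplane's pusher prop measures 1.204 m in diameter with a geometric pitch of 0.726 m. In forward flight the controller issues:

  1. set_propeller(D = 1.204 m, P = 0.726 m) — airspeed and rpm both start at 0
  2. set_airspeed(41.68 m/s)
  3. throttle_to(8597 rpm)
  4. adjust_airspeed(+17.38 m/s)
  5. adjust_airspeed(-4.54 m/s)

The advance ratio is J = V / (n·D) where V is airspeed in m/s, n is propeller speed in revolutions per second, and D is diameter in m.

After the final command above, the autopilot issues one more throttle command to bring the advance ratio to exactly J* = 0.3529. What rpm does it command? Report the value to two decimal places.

rpm = 7698.90

set_propeller: D = 1.204 m, P = 0.726 m (p = P/D = 0.602990); state ← (V=0, rpm=0)
set_airspeed(41.68): V ← 41.68 m/s
throttle_to(8597): rpm ← 8597
adjust_airspeed(+17.38): V ← 41.68 +17.38 = 59.06 m/s
adjust_airspeed(-4.54): V ← 59.06 -4.54 = 54.52 m/s
final state: V = 54.52 m/s, rpm = 8597 → n = rpm/60 = 143.283333 rev/s
target J* = 0.3529; solve J* = V/(n·D) for n: n = V/(J*·D) = 54.52/(0.3529 × 1.204) = 128.315081 rev/s
rpm = 60·n = 7698.904850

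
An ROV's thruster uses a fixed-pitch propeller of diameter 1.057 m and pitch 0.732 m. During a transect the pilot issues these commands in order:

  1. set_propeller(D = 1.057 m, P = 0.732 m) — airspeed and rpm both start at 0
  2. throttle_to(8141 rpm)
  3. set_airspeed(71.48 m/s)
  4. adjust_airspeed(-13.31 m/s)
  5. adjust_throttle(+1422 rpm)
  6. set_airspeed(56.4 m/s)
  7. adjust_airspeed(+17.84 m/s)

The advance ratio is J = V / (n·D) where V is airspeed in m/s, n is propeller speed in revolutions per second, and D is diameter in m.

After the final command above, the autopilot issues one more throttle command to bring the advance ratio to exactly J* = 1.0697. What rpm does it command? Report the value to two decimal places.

set_propeller: D = 1.057 m, P = 0.732 m (p = P/D = 0.692526); state ← (V=0, rpm=0)
throttle_to(8141): rpm ← 8141
set_airspeed(71.48): V ← 71.48 m/s
adjust_airspeed(-13.31): V ← 71.48 -13.31 = 58.17 m/s
adjust_throttle(+1422): rpm ← 8141 +1422 = 9563
set_airspeed(56.4): V ← 56.4 m/s
adjust_airspeed(+17.84): V ← 56.4 +17.84 = 74.24 m/s
final state: V = 74.24 m/s, rpm = 9563 → n = rpm/60 = 159.383333 rev/s
target J* = 1.0697; solve J* = V/(n·D) for n: n = V/(J*·D) = 74.24/(1.0697 × 1.057) = 65.660015 rev/s
rpm = 60·n = 3939.600923

rpm = 3939.60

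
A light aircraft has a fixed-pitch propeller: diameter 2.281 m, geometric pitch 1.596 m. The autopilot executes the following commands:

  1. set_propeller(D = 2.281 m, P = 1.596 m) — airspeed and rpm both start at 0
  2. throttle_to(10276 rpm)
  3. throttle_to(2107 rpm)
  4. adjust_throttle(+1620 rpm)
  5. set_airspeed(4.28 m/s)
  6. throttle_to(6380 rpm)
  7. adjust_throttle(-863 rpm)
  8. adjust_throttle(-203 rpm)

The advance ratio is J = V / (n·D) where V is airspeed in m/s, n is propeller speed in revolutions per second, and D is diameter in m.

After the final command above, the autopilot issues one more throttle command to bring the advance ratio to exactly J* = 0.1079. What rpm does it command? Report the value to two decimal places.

set_propeller: D = 2.281 m, P = 1.596 m (p = P/D = 0.699693); state ← (V=0, rpm=0)
throttle_to(10276): rpm ← 10276
throttle_to(2107): rpm ← 2107
adjust_throttle(+1620): rpm ← 2107 +1620 = 3727
set_airspeed(4.28): V ← 4.28 m/s
throttle_to(6380): rpm ← 6380
adjust_throttle(-863): rpm ← 6380 -863 = 5517
adjust_throttle(-203): rpm ← 5517 -203 = 5314
final state: V = 4.28 m/s, rpm = 5314 → n = rpm/60 = 88.566667 rev/s
target J* = 0.1079; solve J* = V/(n·D) for n: n = V/(J*·D) = 4.28/(0.1079 × 2.281) = 17.389898 rev/s
rpm = 60·n = 1043.393891

rpm = 1043.39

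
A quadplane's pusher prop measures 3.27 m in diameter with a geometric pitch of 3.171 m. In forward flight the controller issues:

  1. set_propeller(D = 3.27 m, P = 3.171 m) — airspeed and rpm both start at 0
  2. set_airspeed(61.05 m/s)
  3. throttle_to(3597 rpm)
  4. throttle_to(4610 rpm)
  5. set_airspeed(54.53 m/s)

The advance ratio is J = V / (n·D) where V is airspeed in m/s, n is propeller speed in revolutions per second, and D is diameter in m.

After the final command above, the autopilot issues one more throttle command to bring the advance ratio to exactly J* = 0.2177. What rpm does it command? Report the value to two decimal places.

set_propeller: D = 3.27 m, P = 3.171 m (p = P/D = 0.969725); state ← (V=0, rpm=0)
set_airspeed(61.05): V ← 61.05 m/s
throttle_to(3597): rpm ← 3597
throttle_to(4610): rpm ← 4610
set_airspeed(54.53): V ← 54.53 m/s
final state: V = 54.53 m/s, rpm = 4610 → n = rpm/60 = 76.833333 rev/s
target J* = 0.2177; solve J* = V/(n·D) for n: n = V/(J*·D) = 54.53/(0.2177 × 3.27) = 76.600096 rev/s
rpm = 60·n = 4596.005782

rpm = 4596.01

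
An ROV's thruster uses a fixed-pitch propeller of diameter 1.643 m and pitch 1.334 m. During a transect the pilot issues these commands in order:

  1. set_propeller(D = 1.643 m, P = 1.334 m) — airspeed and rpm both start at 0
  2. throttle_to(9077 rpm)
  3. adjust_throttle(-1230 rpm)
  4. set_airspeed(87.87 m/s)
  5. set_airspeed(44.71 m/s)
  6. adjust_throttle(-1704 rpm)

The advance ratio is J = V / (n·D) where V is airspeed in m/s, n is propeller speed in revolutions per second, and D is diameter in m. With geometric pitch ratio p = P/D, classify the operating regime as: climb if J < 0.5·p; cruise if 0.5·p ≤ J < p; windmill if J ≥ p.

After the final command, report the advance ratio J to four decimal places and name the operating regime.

J = 0.2658, regime = climb

set_propeller: D = 1.643 m, P = 1.334 m (p = P/D = 0.811929); state ← (V=0, rpm=0)
throttle_to(9077): rpm ← 9077
adjust_throttle(-1230): rpm ← 9077 -1230 = 7847
set_airspeed(87.87): V ← 87.87 m/s
set_airspeed(44.71): V ← 44.71 m/s
adjust_throttle(-1704): rpm ← 7847 -1704 = 6143
final state: V = 44.71 m/s, rpm = 6143 → n = rpm/60 = 102.383333 rev/s
J = V / (n·D) = 44.71 / (102.383333 × 1.643) = 0.265790
regime bands: climb J<0.4060 | cruise [0.4060, 0.8119) | windmill J≥0.8119
J = 0.2658 → climb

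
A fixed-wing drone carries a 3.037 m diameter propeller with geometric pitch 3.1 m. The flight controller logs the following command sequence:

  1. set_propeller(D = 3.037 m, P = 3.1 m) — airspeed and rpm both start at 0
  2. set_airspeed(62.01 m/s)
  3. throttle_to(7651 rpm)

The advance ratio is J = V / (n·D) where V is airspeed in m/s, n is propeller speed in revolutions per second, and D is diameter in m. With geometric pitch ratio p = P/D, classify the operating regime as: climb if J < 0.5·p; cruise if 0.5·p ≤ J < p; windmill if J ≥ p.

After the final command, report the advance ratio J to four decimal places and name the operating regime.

set_propeller: D = 3.037 m, P = 3.1 m (p = P/D = 1.020744); state ← (V=0, rpm=0)
set_airspeed(62.01): V ← 62.01 m/s
throttle_to(7651): rpm ← 7651
final state: V = 62.01 m/s, rpm = 7651 → n = rpm/60 = 127.516667 rev/s
J = V / (n·D) = 62.01 / (127.516667 × 3.037) = 0.160122
regime bands: climb J<0.5104 | cruise [0.5104, 1.0207) | windmill J≥1.0207
J = 0.1601 → climb

J = 0.1601, regime = climb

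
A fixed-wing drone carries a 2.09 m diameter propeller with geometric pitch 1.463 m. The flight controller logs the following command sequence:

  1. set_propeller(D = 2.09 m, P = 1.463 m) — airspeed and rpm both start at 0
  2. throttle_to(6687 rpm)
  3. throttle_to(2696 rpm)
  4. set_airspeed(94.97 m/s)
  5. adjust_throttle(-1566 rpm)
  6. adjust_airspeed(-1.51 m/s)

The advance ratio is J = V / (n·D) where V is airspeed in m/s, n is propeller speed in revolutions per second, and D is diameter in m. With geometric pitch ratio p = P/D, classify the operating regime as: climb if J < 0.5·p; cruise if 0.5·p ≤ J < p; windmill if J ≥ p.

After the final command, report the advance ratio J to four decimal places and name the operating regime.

J = 2.3744, regime = windmill

set_propeller: D = 2.09 m, P = 1.463 m (p = P/D = 0.700000); state ← (V=0, rpm=0)
throttle_to(6687): rpm ← 6687
throttle_to(2696): rpm ← 2696
set_airspeed(94.97): V ← 94.97 m/s
adjust_throttle(-1566): rpm ← 2696 -1566 = 1130
adjust_airspeed(-1.51): V ← 94.97 -1.51 = 93.46 m/s
final state: V = 93.46 m/s, rpm = 1130 → n = rpm/60 = 18.833333 rev/s
J = V / (n·D) = 93.46 / (18.833333 × 2.09) = 2.374391
regime bands: climb J<0.3500 | cruise [0.3500, 0.7000) | windmill J≥0.7000
J = 2.3744 → windmill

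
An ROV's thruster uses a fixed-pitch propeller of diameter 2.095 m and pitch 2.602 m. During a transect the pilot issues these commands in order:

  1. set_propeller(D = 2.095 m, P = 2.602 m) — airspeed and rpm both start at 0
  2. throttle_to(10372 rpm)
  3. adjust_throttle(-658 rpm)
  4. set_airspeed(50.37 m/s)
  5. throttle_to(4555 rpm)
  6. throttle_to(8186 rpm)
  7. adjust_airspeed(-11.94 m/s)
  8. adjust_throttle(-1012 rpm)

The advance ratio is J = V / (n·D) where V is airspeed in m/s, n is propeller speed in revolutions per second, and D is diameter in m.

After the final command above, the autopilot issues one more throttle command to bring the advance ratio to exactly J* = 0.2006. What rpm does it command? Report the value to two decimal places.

set_propeller: D = 2.095 m, P = 2.602 m (p = P/D = 1.242005); state ← (V=0, rpm=0)
throttle_to(10372): rpm ← 10372
adjust_throttle(-658): rpm ← 10372 -658 = 9714
set_airspeed(50.37): V ← 50.37 m/s
throttle_to(4555): rpm ← 4555
throttle_to(8186): rpm ← 8186
adjust_airspeed(-11.94): V ← 50.37 -11.94 = 38.43 m/s
adjust_throttle(-1012): rpm ← 8186 -1012 = 7174
final state: V = 38.43 m/s, rpm = 7174 → n = rpm/60 = 119.566667 rev/s
target J* = 0.2006; solve J* = V/(n·D) for n: n = V/(J*·D) = 38.43/(0.2006 × 2.095) = 91.444045 rev/s
rpm = 60·n = 5486.642697

rpm = 5486.64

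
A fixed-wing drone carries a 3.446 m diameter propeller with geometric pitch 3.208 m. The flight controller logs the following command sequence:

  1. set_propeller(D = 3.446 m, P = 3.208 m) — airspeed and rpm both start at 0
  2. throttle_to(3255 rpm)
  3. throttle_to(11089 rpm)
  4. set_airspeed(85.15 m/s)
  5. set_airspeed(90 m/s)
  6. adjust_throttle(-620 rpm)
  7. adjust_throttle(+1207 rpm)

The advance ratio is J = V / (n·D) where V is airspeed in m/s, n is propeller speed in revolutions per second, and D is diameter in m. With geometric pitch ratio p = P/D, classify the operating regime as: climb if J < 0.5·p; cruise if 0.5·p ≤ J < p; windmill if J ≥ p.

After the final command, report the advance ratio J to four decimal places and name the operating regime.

set_propeller: D = 3.446 m, P = 3.208 m (p = P/D = 0.930934); state ← (V=0, rpm=0)
throttle_to(3255): rpm ← 3255
throttle_to(11089): rpm ← 11089
set_airspeed(85.15): V ← 85.15 m/s
set_airspeed(90): V ← 90 m/s
adjust_throttle(-620): rpm ← 11089 -620 = 10469
adjust_throttle(+1207): rpm ← 10469 +1207 = 11676
final state: V = 90 m/s, rpm = 11676 → n = rpm/60 = 194.600000 rev/s
J = V / (n·D) = 90 / (194.600000 × 3.446) = 0.134210
regime bands: climb J<0.4655 | cruise [0.4655, 0.9309) | windmill J≥0.9309
J = 0.1342 → climb

J = 0.1342, regime = climb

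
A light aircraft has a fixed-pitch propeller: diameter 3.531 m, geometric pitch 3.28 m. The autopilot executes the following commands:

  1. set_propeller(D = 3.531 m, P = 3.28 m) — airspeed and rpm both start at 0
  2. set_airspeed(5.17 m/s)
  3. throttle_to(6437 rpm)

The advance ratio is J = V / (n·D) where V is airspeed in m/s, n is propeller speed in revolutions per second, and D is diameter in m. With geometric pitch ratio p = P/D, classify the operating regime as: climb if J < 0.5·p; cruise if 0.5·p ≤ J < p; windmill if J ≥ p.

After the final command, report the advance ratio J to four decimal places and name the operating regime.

set_propeller: D = 3.531 m, P = 3.28 m (p = P/D = 0.928915); state ← (V=0, rpm=0)
set_airspeed(5.17): V ← 5.17 m/s
throttle_to(6437): rpm ← 6437
final state: V = 5.17 m/s, rpm = 6437 → n = rpm/60 = 107.283333 rev/s
J = V / (n·D) = 5.17 / (107.283333 × 3.531) = 0.013648
regime bands: climb J<0.4645 | cruise [0.4645, 0.9289) | windmill J≥0.9289
J = 0.0136 → climb

J = 0.0136, regime = climb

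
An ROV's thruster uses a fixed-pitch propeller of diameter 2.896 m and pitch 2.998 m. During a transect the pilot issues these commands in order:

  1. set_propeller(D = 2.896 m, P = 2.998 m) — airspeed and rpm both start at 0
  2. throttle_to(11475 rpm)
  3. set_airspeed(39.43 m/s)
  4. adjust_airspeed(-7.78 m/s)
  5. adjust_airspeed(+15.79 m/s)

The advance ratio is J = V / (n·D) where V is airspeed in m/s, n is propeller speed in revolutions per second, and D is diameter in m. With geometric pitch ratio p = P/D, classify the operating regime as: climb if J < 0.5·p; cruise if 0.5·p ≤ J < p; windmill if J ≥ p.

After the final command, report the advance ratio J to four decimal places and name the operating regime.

set_propeller: D = 2.896 m, P = 2.998 m (p = P/D = 1.035221); state ← (V=0, rpm=0)
throttle_to(11475): rpm ← 11475
set_airspeed(39.43): V ← 39.43 m/s
adjust_airspeed(-7.78): V ← 39.43 -7.78 = 31.65 m/s
adjust_airspeed(+15.79): V ← 31.65 +15.79 = 47.44 m/s
final state: V = 47.44 m/s, rpm = 11475 → n = rpm/60 = 191.250000 rev/s
J = V / (n·D) = 47.44 / (191.250000 × 2.896) = 0.085653
regime bands: climb J<0.5176 | cruise [0.5176, 1.0352) | windmill J≥1.0352
J = 0.0857 → climb

J = 0.0857, regime = climb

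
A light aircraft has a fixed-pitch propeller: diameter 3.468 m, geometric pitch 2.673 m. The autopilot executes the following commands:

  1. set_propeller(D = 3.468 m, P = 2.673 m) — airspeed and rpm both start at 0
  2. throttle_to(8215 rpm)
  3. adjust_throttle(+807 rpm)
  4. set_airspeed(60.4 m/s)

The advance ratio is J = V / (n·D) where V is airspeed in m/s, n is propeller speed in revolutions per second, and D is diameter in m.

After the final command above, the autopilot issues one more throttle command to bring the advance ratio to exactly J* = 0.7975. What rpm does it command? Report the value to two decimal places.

rpm = 1310.32

set_propeller: D = 3.468 m, P = 2.673 m (p = P/D = 0.770761); state ← (V=0, rpm=0)
throttle_to(8215): rpm ← 8215
adjust_throttle(+807): rpm ← 8215 +807 = 9022
set_airspeed(60.4): V ← 60.4 m/s
final state: V = 60.4 m/s, rpm = 9022 → n = rpm/60 = 150.366667 rev/s
target J* = 0.7975; solve J* = V/(n·D) for n: n = V/(J*·D) = 60.4/(0.7975 × 3.468) = 21.838719 rev/s
rpm = 60·n = 1310.323133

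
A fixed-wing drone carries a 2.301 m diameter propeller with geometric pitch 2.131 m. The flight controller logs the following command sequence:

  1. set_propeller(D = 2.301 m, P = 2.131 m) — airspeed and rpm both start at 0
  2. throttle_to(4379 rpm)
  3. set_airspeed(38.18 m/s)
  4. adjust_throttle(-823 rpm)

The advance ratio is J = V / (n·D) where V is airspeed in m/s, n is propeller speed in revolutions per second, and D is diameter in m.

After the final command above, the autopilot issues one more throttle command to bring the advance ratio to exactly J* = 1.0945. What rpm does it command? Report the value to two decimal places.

set_propeller: D = 2.301 m, P = 2.131 m (p = P/D = 0.926119); state ← (V=0, rpm=0)
throttle_to(4379): rpm ← 4379
set_airspeed(38.18): V ← 38.18 m/s
adjust_throttle(-823): rpm ← 4379 -823 = 3556
final state: V = 38.18 m/s, rpm = 3556 → n = rpm/60 = 59.266667 rev/s
target J* = 1.0945; solve J* = V/(n·D) for n: n = V/(J*·D) = 38.18/(1.0945 × 2.301) = 15.160151 rev/s
rpm = 60·n = 909.609086

rpm = 909.61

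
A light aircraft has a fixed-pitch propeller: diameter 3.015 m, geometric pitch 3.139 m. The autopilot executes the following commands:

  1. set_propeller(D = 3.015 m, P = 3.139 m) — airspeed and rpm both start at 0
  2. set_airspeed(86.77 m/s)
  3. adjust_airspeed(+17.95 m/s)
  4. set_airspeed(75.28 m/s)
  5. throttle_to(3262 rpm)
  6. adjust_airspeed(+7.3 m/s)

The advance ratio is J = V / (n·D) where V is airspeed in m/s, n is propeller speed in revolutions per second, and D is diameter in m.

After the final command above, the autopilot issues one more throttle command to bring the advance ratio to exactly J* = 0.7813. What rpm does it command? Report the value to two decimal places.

rpm = 2103.40

set_propeller: D = 3.015 m, P = 3.139 m (p = P/D = 1.041128); state ← (V=0, rpm=0)
set_airspeed(86.77): V ← 86.77 m/s
adjust_airspeed(+17.95): V ← 86.77 +17.95 = 104.72 m/s
set_airspeed(75.28): V ← 75.28 m/s
throttle_to(3262): rpm ← 3262
adjust_airspeed(+7.3): V ← 75.28 +7.3 = 82.58 m/s
final state: V = 82.58 m/s, rpm = 3262 → n = rpm/60 = 54.366667 rev/s
target J* = 0.7813; solve J* = V/(n·D) for n: n = V/(J*·D) = 82.58/(0.7813 × 3.015) = 35.056596 rev/s
rpm = 60·n = 2103.395731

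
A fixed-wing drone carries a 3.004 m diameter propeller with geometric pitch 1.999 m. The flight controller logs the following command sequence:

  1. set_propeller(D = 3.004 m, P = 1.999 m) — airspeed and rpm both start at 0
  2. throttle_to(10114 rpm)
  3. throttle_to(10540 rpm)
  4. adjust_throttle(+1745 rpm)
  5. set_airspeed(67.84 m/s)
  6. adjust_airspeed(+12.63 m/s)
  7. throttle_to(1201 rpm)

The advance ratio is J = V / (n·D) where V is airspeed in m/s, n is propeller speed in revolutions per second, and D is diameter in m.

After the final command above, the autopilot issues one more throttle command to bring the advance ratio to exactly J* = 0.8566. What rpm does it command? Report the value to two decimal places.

set_propeller: D = 3.004 m, P = 1.999 m (p = P/D = 0.665446); state ← (V=0, rpm=0)
throttle_to(10114): rpm ← 10114
throttle_to(10540): rpm ← 10540
adjust_throttle(+1745): rpm ← 10540 +1745 = 12285
set_airspeed(67.84): V ← 67.84 m/s
adjust_airspeed(+12.63): V ← 67.84 +12.63 = 80.47 m/s
throttle_to(1201): rpm ← 1201
final state: V = 80.47 m/s, rpm = 1201 → n = rpm/60 = 20.016667 rev/s
target J* = 0.8566; solve J* = V/(n·D) for n: n = V/(J*·D) = 80.47/(0.8566 × 3.004) = 31.272025 rev/s
rpm = 60·n = 1876.321493

rpm = 1876.32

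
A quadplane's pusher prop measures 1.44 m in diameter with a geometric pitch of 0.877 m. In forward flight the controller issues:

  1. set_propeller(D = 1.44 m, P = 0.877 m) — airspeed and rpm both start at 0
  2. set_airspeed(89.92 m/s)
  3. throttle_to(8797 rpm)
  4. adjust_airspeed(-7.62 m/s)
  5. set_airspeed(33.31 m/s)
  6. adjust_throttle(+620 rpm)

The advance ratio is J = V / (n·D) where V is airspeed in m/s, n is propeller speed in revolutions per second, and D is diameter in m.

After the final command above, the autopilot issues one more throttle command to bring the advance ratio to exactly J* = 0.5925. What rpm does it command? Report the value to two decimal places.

set_propeller: D = 1.44 m, P = 0.877 m (p = P/D = 0.609028); state ← (V=0, rpm=0)
set_airspeed(89.92): V ← 89.92 m/s
throttle_to(8797): rpm ← 8797
adjust_airspeed(-7.62): V ← 89.92 -7.62 = 82.3 m/s
set_airspeed(33.31): V ← 33.31 m/s
adjust_throttle(+620): rpm ← 8797 +620 = 9417
final state: V = 33.31 m/s, rpm = 9417 → n = rpm/60 = 156.950000 rev/s
target J* = 0.5925; solve J* = V/(n·D) for n: n = V/(J*·D) = 33.31/(0.5925 × 1.44) = 39.041256 rev/s
rpm = 60·n = 2342.475387

rpm = 2342.48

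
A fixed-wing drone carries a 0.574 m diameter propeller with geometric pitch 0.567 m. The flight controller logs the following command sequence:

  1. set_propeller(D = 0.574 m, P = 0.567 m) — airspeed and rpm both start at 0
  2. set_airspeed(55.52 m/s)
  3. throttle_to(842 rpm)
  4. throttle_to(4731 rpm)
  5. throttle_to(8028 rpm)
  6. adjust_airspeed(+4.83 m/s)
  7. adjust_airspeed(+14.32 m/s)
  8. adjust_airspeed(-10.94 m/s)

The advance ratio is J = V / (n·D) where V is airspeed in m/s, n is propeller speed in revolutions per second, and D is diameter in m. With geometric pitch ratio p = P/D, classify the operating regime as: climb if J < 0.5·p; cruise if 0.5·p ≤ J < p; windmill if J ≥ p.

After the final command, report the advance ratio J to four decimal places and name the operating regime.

set_propeller: D = 0.574 m, P = 0.567 m (p = P/D = 0.987805); state ← (V=0, rpm=0)
set_airspeed(55.52): V ← 55.52 m/s
throttle_to(842): rpm ← 842
throttle_to(4731): rpm ← 4731
throttle_to(8028): rpm ← 8028
adjust_airspeed(+4.83): V ← 55.52 +4.83 = 60.35 m/s
adjust_airspeed(+14.32): V ← 60.35 +14.32 = 74.67 m/s
adjust_airspeed(-10.94): V ← 74.67 -10.94 = 63.73 m/s
final state: V = 63.73 m/s, rpm = 8028 → n = rpm/60 = 133.800000 rev/s
J = V / (n·D) = 63.73 / (133.800000 × 0.574) = 0.829805
regime bands: climb J<0.4939 | cruise [0.4939, 0.9878) | windmill J≥0.9878
J = 0.8298 → cruise

J = 0.8298, regime = cruise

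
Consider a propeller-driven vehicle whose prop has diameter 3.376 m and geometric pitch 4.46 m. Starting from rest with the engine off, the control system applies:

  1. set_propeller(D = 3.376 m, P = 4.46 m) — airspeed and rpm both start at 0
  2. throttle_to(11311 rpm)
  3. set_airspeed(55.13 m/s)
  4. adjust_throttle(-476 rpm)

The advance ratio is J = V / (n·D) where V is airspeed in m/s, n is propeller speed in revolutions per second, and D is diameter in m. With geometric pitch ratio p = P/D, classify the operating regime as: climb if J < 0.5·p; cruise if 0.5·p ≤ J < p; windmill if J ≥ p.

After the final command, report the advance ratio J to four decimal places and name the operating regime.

J = 0.0904, regime = climb

set_propeller: D = 3.376 m, P = 4.46 m (p = P/D = 1.321090); state ← (V=0, rpm=0)
throttle_to(11311): rpm ← 11311
set_airspeed(55.13): V ← 55.13 m/s
adjust_throttle(-476): rpm ← 11311 -476 = 10835
final state: V = 55.13 m/s, rpm = 10835 → n = rpm/60 = 180.583333 rev/s
J = V / (n·D) = 55.13 / (180.583333 × 3.376) = 0.090429
regime bands: climb J<0.6605 | cruise [0.6605, 1.3211) | windmill J≥1.3211
J = 0.0904 → climb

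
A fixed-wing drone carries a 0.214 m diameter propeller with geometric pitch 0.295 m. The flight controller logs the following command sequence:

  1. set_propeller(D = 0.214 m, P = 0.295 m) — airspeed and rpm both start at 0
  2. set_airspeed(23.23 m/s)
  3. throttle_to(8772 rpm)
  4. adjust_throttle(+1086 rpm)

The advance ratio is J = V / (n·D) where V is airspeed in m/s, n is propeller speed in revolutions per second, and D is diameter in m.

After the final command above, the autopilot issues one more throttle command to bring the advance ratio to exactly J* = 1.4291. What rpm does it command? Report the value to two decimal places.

set_propeller: D = 0.214 m, P = 0.295 m (p = P/D = 1.378505); state ← (V=0, rpm=0)
set_airspeed(23.23): V ← 23.23 m/s
throttle_to(8772): rpm ← 8772
adjust_throttle(+1086): rpm ← 8772 +1086 = 9858
final state: V = 23.23 m/s, rpm = 9858 → n = rpm/60 = 164.300000 rev/s
target J* = 1.4291; solve J* = V/(n·D) for n: n = V/(J*·D) = 23.23/(1.4291 × 0.214) = 75.957877 rev/s
rpm = 60·n = 4557.472614

rpm = 4557.47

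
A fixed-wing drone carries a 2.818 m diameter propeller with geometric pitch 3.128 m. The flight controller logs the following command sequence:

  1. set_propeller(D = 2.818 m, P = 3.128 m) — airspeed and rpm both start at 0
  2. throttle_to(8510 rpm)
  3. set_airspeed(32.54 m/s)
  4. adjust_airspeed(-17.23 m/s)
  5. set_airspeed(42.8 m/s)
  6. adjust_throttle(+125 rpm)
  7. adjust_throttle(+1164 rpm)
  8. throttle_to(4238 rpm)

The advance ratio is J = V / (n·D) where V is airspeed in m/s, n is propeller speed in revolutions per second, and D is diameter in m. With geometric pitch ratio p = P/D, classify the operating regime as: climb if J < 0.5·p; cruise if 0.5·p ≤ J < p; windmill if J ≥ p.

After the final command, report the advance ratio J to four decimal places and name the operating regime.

J = 0.2150, regime = climb

set_propeller: D = 2.818 m, P = 3.128 m (p = P/D = 1.110007); state ← (V=0, rpm=0)
throttle_to(8510): rpm ← 8510
set_airspeed(32.54): V ← 32.54 m/s
adjust_airspeed(-17.23): V ← 32.54 -17.23 = 15.31 m/s
set_airspeed(42.8): V ← 42.8 m/s
adjust_throttle(+125): rpm ← 8510 +125 = 8635
adjust_throttle(+1164): rpm ← 8635 +1164 = 9799
throttle_to(4238): rpm ← 4238
final state: V = 42.8 m/s, rpm = 4238 → n = rpm/60 = 70.633333 rev/s
J = V / (n·D) = 42.8 / (70.633333 × 2.818) = 0.215027
regime bands: climb J<0.5550 | cruise [0.5550, 1.1100) | windmill J≥1.1100
J = 0.2150 → climb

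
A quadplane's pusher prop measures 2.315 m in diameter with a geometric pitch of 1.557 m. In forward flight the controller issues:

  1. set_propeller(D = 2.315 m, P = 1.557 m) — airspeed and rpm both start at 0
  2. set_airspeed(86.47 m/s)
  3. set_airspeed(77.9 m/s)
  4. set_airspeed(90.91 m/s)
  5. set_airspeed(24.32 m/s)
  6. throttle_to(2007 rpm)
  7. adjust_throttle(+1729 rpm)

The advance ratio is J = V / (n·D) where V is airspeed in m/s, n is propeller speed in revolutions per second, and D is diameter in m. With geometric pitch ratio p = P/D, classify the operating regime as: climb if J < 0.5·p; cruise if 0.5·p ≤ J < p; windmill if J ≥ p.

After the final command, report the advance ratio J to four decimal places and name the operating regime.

J = 0.1687, regime = climb

set_propeller: D = 2.315 m, P = 1.557 m (p = P/D = 0.672570); state ← (V=0, rpm=0)
set_airspeed(86.47): V ← 86.47 m/s
set_airspeed(77.9): V ← 77.9 m/s
set_airspeed(90.91): V ← 90.91 m/s
set_airspeed(24.32): V ← 24.32 m/s
throttle_to(2007): rpm ← 2007
adjust_throttle(+1729): rpm ← 2007 +1729 = 3736
final state: V = 24.32 m/s, rpm = 3736 → n = rpm/60 = 62.266667 rev/s
J = V / (n·D) = 24.32 / (62.266667 × 2.315) = 0.168716
regime bands: climb J<0.3363 | cruise [0.3363, 0.6726) | windmill J≥0.6726
J = 0.1687 → climb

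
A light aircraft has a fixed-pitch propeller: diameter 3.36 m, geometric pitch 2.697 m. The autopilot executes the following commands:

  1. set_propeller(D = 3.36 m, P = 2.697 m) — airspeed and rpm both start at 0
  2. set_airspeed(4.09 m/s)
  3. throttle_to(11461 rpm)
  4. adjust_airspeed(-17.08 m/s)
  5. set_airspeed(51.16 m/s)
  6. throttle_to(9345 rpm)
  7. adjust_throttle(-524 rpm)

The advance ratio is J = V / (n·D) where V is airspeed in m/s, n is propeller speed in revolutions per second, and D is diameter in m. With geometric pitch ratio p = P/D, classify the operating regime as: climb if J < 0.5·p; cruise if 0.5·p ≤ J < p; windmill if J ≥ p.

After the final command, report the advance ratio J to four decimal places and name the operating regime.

J = 0.1036, regime = climb

set_propeller: D = 3.36 m, P = 2.697 m (p = P/D = 0.802679); state ← (V=0, rpm=0)
set_airspeed(4.09): V ← 4.09 m/s
throttle_to(11461): rpm ← 11461
adjust_airspeed(-17.08): V ← 4.09 -17.08 = -12.99 m/s
set_airspeed(51.16): V ← 51.16 m/s
throttle_to(9345): rpm ← 9345
adjust_throttle(-524): rpm ← 9345 -524 = 8821
final state: V = 51.16 m/s, rpm = 8821 → n = rpm/60 = 147.016667 rev/s
J = V / (n·D) = 51.16 / (147.016667 × 3.36) = 0.103568
regime bands: climb J<0.4013 | cruise [0.4013, 0.8027) | windmill J≥0.8027
J = 0.1036 → climb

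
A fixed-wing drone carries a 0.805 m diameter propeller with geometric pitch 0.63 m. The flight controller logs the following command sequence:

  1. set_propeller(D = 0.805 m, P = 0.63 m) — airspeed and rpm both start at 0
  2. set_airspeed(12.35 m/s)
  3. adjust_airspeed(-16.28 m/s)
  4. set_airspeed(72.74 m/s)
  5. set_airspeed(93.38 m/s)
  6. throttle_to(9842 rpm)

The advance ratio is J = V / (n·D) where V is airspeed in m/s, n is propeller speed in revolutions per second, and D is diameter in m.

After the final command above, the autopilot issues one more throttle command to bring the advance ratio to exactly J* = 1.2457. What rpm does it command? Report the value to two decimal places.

rpm = 5587.22

set_propeller: D = 0.805 m, P = 0.63 m (p = P/D = 0.782609); state ← (V=0, rpm=0)
set_airspeed(12.35): V ← 12.35 m/s
adjust_airspeed(-16.28): V ← 12.35 -16.28 = -3.93 m/s
set_airspeed(72.74): V ← 72.74 m/s
set_airspeed(93.38): V ← 93.38 m/s
throttle_to(9842): rpm ← 9842
final state: V = 93.38 m/s, rpm = 9842 → n = rpm/60 = 164.033333 rev/s
target J* = 1.2457; solve J* = V/(n·D) for n: n = V/(J*·D) = 93.38/(1.2457 × 0.805) = 93.120334 rev/s
rpm = 60·n = 5587.220037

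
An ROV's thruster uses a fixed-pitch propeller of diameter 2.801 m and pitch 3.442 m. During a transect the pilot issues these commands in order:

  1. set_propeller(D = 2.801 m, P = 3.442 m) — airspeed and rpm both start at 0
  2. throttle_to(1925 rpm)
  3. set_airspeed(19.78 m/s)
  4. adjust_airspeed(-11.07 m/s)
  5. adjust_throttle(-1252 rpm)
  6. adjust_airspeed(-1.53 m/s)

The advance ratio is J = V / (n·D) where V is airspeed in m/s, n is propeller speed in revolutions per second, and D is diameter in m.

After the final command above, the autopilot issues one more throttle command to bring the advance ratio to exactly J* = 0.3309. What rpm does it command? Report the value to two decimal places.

rpm = 464.80

set_propeller: D = 2.801 m, P = 3.442 m (p = P/D = 1.228847); state ← (V=0, rpm=0)
throttle_to(1925): rpm ← 1925
set_airspeed(19.78): V ← 19.78 m/s
adjust_airspeed(-11.07): V ← 19.78 -11.07 = 8.71 m/s
adjust_throttle(-1252): rpm ← 1925 -1252 = 673
adjust_airspeed(-1.53): V ← 8.71 -1.53 = 7.18 m/s
final state: V = 7.18 m/s, rpm = 673 → n = rpm/60 = 11.216667 rev/s
target J* = 0.3309; solve J* = V/(n·D) for n: n = V/(J*·D) = 7.18/(0.3309 × 2.801) = 7.746661 rev/s
rpm = 60·n = 464.799678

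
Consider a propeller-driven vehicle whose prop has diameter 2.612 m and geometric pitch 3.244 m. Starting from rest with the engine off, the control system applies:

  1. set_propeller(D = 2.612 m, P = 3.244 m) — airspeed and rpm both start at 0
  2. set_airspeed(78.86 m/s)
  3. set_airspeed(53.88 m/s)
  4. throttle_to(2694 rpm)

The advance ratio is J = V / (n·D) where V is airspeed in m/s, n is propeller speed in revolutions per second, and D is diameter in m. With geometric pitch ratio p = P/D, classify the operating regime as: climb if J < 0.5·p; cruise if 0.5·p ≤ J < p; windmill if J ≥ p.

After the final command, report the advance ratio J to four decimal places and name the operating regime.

J = 0.4594, regime = climb

set_propeller: D = 2.612 m, P = 3.244 m (p = P/D = 1.241960); state ← (V=0, rpm=0)
set_airspeed(78.86): V ← 78.86 m/s
set_airspeed(53.88): V ← 53.88 m/s
throttle_to(2694): rpm ← 2694
final state: V = 53.88 m/s, rpm = 2694 → n = rpm/60 = 44.900000 rev/s
J = V / (n·D) = 53.88 / (44.900000 × 2.612) = 0.459418
regime bands: climb J<0.6210 | cruise [0.6210, 1.2420) | windmill J≥1.2420
J = 0.4594 → climb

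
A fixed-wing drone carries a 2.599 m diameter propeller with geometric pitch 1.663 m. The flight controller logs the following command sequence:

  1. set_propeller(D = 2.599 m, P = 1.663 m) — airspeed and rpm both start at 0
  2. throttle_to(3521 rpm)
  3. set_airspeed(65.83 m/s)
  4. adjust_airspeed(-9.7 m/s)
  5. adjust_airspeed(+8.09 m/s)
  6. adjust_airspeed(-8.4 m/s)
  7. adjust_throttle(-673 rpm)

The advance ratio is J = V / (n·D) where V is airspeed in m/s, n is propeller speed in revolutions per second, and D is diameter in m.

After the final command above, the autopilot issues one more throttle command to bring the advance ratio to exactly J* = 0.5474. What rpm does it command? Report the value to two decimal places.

rpm = 2354.13

set_propeller: D = 2.599 m, P = 1.663 m (p = P/D = 0.639861); state ← (V=0, rpm=0)
throttle_to(3521): rpm ← 3521
set_airspeed(65.83): V ← 65.83 m/s
adjust_airspeed(-9.7): V ← 65.83 -9.7 = 56.13 m/s
adjust_airspeed(+8.09): V ← 56.13 +8.09 = 64.22 m/s
adjust_airspeed(-8.4): V ← 64.22 -8.4 = 55.82 m/s
adjust_throttle(-673): rpm ← 3521 -673 = 2848
final state: V = 55.82 m/s, rpm = 2848 → n = rpm/60 = 47.466667 rev/s
target J* = 0.5474; solve J* = V/(n·D) for n: n = V/(J*·D) = 55.82/(0.5474 × 2.599) = 39.235461 rev/s
rpm = 60·n = 2354.127659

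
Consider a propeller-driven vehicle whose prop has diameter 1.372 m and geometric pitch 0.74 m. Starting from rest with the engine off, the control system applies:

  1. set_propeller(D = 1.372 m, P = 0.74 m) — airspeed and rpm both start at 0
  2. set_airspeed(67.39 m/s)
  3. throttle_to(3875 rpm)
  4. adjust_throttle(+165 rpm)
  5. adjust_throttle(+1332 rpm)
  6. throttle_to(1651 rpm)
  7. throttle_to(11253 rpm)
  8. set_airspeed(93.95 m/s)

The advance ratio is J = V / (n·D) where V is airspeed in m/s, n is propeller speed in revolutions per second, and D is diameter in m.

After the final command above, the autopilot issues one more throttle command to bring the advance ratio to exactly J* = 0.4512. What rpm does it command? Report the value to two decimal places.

rpm = 9105.94

set_propeller: D = 1.372 m, P = 0.74 m (p = P/D = 0.539359); state ← (V=0, rpm=0)
set_airspeed(67.39): V ← 67.39 m/s
throttle_to(3875): rpm ← 3875
adjust_throttle(+165): rpm ← 3875 +165 = 4040
adjust_throttle(+1332): rpm ← 4040 +1332 = 5372
throttle_to(1651): rpm ← 1651
throttle_to(11253): rpm ← 11253
set_airspeed(93.95): V ← 93.95 m/s
final state: V = 93.95 m/s, rpm = 11253 → n = rpm/60 = 187.550000 rev/s
target J* = 0.4512; solve J* = V/(n·D) for n: n = V/(J*·D) = 93.95/(0.4512 × 1.372) = 151.765683 rev/s
rpm = 60·n = 9105.941009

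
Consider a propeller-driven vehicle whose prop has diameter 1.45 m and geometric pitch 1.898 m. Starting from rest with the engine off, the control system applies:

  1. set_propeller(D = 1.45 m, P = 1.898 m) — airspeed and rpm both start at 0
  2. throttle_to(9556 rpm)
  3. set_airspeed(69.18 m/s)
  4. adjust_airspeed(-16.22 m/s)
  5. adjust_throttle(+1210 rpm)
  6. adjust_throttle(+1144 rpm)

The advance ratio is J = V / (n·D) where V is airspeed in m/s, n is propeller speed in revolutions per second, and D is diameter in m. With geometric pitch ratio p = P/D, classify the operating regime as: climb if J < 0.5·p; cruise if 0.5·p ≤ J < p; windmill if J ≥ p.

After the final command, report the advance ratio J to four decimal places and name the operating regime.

set_propeller: D = 1.45 m, P = 1.898 m (p = P/D = 1.308966); state ← (V=0, rpm=0)
throttle_to(9556): rpm ← 9556
set_airspeed(69.18): V ← 69.18 m/s
adjust_airspeed(-16.22): V ← 69.18 -16.22 = 52.96 m/s
adjust_throttle(+1210): rpm ← 9556 +1210 = 10766
adjust_throttle(+1144): rpm ← 10766 +1144 = 11910
final state: V = 52.96 m/s, rpm = 11910 → n = rpm/60 = 198.500000 rev/s
J = V / (n·D) = 52.96 / (198.500000 × 1.45) = 0.184001
regime bands: climb J<0.6545 | cruise [0.6545, 1.3090) | windmill J≥1.3090
J = 0.1840 → climb

J = 0.1840, regime = climb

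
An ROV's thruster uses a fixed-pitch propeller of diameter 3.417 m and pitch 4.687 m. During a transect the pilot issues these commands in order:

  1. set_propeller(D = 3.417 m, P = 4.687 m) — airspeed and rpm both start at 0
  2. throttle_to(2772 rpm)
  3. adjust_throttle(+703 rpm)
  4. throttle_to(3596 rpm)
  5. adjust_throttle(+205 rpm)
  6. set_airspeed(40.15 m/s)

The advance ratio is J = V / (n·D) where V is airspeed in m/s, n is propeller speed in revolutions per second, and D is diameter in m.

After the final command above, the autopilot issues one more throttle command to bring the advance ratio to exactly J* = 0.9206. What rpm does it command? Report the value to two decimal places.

set_propeller: D = 3.417 m, P = 4.687 m (p = P/D = 1.371671); state ← (V=0, rpm=0)
throttle_to(2772): rpm ← 2772
adjust_throttle(+703): rpm ← 2772 +703 = 3475
throttle_to(3596): rpm ← 3596
adjust_throttle(+205): rpm ← 3596 +205 = 3801
set_airspeed(40.15): V ← 40.15 m/s
final state: V = 40.15 m/s, rpm = 3801 → n = rpm/60 = 63.350000 rev/s
target J* = 0.9206; solve J* = V/(n·D) for n: n = V/(J*·D) = 40.15/(0.9206 × 3.417) = 12.763495 rev/s
rpm = 60·n = 765.809678

rpm = 765.81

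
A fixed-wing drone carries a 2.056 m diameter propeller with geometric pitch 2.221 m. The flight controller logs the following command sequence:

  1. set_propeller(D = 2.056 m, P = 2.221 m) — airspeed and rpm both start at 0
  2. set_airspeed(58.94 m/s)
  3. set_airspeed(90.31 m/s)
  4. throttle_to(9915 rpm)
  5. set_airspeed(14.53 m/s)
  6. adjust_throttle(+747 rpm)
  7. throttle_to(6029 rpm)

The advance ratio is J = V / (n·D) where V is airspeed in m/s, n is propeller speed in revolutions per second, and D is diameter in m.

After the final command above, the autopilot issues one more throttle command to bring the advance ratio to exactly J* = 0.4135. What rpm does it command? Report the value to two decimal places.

rpm = 1025.46

set_propeller: D = 2.056 m, P = 2.221 m (p = P/D = 1.080253); state ← (V=0, rpm=0)
set_airspeed(58.94): V ← 58.94 m/s
set_airspeed(90.31): V ← 90.31 m/s
throttle_to(9915): rpm ← 9915
set_airspeed(14.53): V ← 14.53 m/s
adjust_throttle(+747): rpm ← 9915 +747 = 10662
throttle_to(6029): rpm ← 6029
final state: V = 14.53 m/s, rpm = 6029 → n = rpm/60 = 100.483333 rev/s
target J* = 0.4135; solve J* = V/(n·D) for n: n = V/(J*·D) = 14.53/(0.4135 × 2.056) = 17.090981 rev/s
rpm = 60·n = 1025.458857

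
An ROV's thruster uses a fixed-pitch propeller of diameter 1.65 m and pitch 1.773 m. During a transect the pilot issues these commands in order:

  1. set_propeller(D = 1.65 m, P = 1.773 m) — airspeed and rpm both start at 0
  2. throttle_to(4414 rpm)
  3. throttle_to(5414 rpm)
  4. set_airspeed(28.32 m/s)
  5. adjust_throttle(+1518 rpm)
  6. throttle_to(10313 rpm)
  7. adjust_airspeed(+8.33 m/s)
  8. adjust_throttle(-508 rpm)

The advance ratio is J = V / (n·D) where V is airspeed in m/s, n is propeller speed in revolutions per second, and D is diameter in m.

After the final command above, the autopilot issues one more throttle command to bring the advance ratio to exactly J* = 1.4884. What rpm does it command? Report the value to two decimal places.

rpm = 895.41

set_propeller: D = 1.65 m, P = 1.773 m (p = P/D = 1.074545); state ← (V=0, rpm=0)
throttle_to(4414): rpm ← 4414
throttle_to(5414): rpm ← 5414
set_airspeed(28.32): V ← 28.32 m/s
adjust_throttle(+1518): rpm ← 5414 +1518 = 6932
throttle_to(10313): rpm ← 10313
adjust_airspeed(+8.33): V ← 28.32 +8.33 = 36.65 m/s
adjust_throttle(-508): rpm ← 10313 -508 = 9805
final state: V = 36.65 m/s, rpm = 9805 → n = rpm/60 = 163.416667 rev/s
target J* = 1.4884; solve J* = V/(n·D) for n: n = V/(J*·D) = 36.65/(1.4884 × 1.65) = 14.923489 rev/s
rpm = 60·n = 895.409347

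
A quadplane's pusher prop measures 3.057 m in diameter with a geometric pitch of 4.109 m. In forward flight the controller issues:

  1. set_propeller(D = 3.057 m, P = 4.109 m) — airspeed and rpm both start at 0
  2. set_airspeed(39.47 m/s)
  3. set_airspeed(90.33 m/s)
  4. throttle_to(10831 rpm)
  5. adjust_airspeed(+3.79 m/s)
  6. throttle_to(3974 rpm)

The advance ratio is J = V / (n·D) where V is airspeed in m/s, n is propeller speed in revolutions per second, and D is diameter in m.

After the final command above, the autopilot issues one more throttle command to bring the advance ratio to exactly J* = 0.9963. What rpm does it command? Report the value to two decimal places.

set_propeller: D = 3.057 m, P = 4.109 m (p = P/D = 1.344128); state ← (V=0, rpm=0)
set_airspeed(39.47): V ← 39.47 m/s
set_airspeed(90.33): V ← 90.33 m/s
throttle_to(10831): rpm ← 10831
adjust_airspeed(+3.79): V ← 90.33 +3.79 = 94.12 m/s
throttle_to(3974): rpm ← 3974
final state: V = 94.12 m/s, rpm = 3974 → n = rpm/60 = 66.233333 rev/s
target J* = 0.9963; solve J* = V/(n·D) for n: n = V/(J*·D) = 94.12/(0.9963 × 3.057) = 30.902695 rev/s
rpm = 60·n = 1854.161674

rpm = 1854.16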